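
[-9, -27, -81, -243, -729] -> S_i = -9*3^i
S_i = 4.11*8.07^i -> [4.11, 33.17, 267.66, 2160.04, 17431.55]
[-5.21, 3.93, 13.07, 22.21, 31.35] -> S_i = -5.21 + 9.14*i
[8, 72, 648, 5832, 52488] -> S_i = 8*9^i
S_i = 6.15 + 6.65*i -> [6.15, 12.8, 19.45, 26.1, 32.75]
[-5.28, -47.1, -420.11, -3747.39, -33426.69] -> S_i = -5.28*8.92^i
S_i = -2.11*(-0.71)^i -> [-2.11, 1.5, -1.06, 0.76, -0.54]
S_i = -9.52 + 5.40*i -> [-9.52, -4.12, 1.28, 6.68, 12.08]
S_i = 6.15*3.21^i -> [6.15, 19.74, 63.37, 203.42, 652.97]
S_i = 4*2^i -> [4, 8, 16, 32, 64]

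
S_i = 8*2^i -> [8, 16, 32, 64, 128]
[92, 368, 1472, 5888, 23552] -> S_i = 92*4^i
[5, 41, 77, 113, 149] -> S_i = 5 + 36*i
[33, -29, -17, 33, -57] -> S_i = Random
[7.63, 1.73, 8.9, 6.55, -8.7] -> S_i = Random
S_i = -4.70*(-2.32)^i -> [-4.7, 10.9, -25.3, 58.69, -136.16]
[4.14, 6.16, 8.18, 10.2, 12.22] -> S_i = 4.14 + 2.02*i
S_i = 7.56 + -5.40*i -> [7.56, 2.16, -3.24, -8.64, -14.04]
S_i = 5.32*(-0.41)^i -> [5.32, -2.18, 0.89, -0.37, 0.15]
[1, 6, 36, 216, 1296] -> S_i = 1*6^i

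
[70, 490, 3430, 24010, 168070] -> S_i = 70*7^i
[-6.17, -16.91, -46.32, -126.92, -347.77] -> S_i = -6.17*2.74^i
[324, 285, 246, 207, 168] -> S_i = 324 + -39*i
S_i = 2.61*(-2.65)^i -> [2.61, -6.92, 18.33, -48.57, 128.71]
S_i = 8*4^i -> [8, 32, 128, 512, 2048]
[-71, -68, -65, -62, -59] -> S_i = -71 + 3*i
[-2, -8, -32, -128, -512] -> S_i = -2*4^i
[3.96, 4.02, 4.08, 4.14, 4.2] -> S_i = 3.96 + 0.06*i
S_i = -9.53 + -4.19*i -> [-9.53, -13.72, -17.91, -22.1, -26.29]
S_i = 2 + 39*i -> [2, 41, 80, 119, 158]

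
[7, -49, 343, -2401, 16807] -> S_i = 7*-7^i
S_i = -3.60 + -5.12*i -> [-3.6, -8.72, -13.84, -18.96, -24.08]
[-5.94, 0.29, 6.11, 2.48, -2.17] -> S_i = Random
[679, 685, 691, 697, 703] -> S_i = 679 + 6*i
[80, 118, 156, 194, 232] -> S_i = 80 + 38*i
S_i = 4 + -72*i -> [4, -68, -140, -212, -284]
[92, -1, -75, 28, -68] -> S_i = Random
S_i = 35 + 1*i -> [35, 36, 37, 38, 39]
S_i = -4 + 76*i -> [-4, 72, 148, 224, 300]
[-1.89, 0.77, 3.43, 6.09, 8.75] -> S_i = -1.89 + 2.66*i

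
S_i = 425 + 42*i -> [425, 467, 509, 551, 593]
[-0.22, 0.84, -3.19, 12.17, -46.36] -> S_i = -0.22*(-3.81)^i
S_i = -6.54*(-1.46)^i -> [-6.54, 9.55, -13.94, 20.35, -29.72]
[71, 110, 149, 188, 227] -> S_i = 71 + 39*i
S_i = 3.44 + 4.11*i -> [3.44, 7.55, 11.66, 15.77, 19.88]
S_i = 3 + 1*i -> [3, 4, 5, 6, 7]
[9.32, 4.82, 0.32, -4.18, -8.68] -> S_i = 9.32 + -4.50*i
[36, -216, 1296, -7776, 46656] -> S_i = 36*-6^i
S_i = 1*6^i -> [1, 6, 36, 216, 1296]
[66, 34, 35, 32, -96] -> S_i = Random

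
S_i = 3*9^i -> [3, 27, 243, 2187, 19683]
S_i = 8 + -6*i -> [8, 2, -4, -10, -16]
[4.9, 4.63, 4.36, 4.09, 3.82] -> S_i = 4.90 + -0.27*i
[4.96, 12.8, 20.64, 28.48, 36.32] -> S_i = 4.96 + 7.84*i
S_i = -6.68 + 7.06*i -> [-6.68, 0.38, 7.44, 14.5, 21.56]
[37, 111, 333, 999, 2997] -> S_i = 37*3^i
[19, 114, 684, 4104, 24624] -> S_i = 19*6^i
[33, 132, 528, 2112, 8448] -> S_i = 33*4^i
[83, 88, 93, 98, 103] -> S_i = 83 + 5*i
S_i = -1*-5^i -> [-1, 5, -25, 125, -625]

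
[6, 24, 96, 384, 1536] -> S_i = 6*4^i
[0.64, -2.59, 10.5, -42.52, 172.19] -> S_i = 0.64*(-4.05)^i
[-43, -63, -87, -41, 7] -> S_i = Random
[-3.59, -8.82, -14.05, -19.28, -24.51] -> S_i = -3.59 + -5.23*i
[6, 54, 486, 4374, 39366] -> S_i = 6*9^i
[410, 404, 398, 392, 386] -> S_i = 410 + -6*i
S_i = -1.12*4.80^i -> [-1.12, -5.38, -25.8, -123.86, -594.54]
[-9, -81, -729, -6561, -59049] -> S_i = -9*9^i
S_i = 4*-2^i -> [4, -8, 16, -32, 64]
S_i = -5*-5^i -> [-5, 25, -125, 625, -3125]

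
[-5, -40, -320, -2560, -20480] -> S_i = -5*8^i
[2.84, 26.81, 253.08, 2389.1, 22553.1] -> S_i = 2.84*9.44^i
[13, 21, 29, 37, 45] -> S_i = 13 + 8*i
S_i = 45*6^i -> [45, 270, 1620, 9720, 58320]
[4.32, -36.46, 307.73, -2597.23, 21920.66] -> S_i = 4.32*(-8.44)^i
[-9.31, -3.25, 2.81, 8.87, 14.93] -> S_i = -9.31 + 6.06*i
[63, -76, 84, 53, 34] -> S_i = Random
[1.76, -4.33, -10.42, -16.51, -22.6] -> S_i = 1.76 + -6.09*i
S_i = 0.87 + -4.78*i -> [0.87, -3.91, -8.69, -13.47, -18.25]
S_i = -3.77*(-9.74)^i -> [-3.77, 36.72, -357.65, 3483.52, -33929.48]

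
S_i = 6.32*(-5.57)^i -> [6.32, -35.2, 196.08, -1092.15, 6083.28]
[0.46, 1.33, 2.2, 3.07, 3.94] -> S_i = 0.46 + 0.87*i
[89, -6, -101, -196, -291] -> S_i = 89 + -95*i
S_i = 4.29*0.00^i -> [4.29, 0.0, 0.0, 0.0, 0.0]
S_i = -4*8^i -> [-4, -32, -256, -2048, -16384]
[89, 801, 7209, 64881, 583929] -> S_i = 89*9^i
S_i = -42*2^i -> [-42, -84, -168, -336, -672]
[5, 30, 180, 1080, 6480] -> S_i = 5*6^i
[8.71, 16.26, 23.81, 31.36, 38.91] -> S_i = 8.71 + 7.55*i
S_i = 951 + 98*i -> [951, 1049, 1147, 1245, 1343]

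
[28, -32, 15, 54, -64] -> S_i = Random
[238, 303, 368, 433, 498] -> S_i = 238 + 65*i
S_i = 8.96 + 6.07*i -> [8.96, 15.03, 21.1, 27.17, 33.24]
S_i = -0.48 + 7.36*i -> [-0.48, 6.88, 14.24, 21.6, 28.96]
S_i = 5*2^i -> [5, 10, 20, 40, 80]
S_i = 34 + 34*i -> [34, 68, 102, 136, 170]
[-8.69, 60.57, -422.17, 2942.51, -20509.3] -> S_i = -8.69*(-6.97)^i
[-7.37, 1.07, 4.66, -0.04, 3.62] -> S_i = Random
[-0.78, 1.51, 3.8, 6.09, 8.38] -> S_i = -0.78 + 2.29*i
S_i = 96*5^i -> [96, 480, 2400, 12000, 60000]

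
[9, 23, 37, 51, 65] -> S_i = 9 + 14*i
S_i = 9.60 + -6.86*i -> [9.6, 2.74, -4.12, -10.98, -17.84]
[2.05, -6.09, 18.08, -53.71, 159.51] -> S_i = 2.05*(-2.97)^i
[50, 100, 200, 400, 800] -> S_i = 50*2^i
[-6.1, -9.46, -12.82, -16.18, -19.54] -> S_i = -6.10 + -3.36*i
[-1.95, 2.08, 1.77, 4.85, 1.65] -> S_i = Random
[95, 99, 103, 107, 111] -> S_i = 95 + 4*i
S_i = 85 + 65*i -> [85, 150, 215, 280, 345]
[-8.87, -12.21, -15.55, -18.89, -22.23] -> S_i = -8.87 + -3.34*i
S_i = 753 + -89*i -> [753, 664, 575, 486, 397]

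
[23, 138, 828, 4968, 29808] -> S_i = 23*6^i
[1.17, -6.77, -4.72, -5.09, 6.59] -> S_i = Random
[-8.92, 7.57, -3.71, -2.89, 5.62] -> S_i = Random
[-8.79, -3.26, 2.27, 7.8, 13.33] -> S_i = -8.79 + 5.53*i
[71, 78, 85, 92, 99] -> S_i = 71 + 7*i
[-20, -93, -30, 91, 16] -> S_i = Random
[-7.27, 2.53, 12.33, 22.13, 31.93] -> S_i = -7.27 + 9.80*i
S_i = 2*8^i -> [2, 16, 128, 1024, 8192]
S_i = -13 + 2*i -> [-13, -11, -9, -7, -5]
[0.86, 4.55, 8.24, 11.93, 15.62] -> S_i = 0.86 + 3.69*i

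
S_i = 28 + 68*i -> [28, 96, 164, 232, 300]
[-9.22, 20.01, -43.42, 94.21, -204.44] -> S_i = -9.22*(-2.17)^i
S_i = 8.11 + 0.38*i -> [8.11, 8.49, 8.87, 9.25, 9.63]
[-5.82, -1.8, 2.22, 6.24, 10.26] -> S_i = -5.82 + 4.02*i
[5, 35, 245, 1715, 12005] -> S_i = 5*7^i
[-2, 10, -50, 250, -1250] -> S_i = -2*-5^i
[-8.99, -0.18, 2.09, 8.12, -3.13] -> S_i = Random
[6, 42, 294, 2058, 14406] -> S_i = 6*7^i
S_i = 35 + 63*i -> [35, 98, 161, 224, 287]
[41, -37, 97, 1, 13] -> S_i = Random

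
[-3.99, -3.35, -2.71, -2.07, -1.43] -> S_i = -3.99 + 0.64*i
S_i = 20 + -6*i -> [20, 14, 8, 2, -4]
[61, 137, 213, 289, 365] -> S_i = 61 + 76*i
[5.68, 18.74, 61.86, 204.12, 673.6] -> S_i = 5.68*3.30^i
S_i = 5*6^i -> [5, 30, 180, 1080, 6480]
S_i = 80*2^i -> [80, 160, 320, 640, 1280]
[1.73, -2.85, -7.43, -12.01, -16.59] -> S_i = 1.73 + -4.58*i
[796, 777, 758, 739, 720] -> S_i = 796 + -19*i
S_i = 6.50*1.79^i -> [6.5, 11.64, 20.83, 37.28, 66.73]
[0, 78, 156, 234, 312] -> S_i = 0 + 78*i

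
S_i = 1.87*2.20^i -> [1.87, 4.11, 9.05, 19.91, 43.81]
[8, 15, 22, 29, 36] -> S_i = 8 + 7*i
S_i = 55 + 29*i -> [55, 84, 113, 142, 171]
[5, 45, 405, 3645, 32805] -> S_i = 5*9^i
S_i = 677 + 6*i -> [677, 683, 689, 695, 701]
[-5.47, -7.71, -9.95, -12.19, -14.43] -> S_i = -5.47 + -2.24*i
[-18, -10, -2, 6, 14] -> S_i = -18 + 8*i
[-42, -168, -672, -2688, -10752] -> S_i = -42*4^i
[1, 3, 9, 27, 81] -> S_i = 1*3^i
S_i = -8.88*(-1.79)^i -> [-8.88, 15.9, -28.45, 50.93, -91.16]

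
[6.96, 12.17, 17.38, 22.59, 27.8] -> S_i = 6.96 + 5.21*i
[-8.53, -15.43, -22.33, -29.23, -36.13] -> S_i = -8.53 + -6.90*i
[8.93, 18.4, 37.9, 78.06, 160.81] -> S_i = 8.93*2.06^i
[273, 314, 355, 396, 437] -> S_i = 273 + 41*i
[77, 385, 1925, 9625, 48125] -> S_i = 77*5^i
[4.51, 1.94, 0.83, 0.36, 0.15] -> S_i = 4.51*0.43^i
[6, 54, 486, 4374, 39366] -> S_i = 6*9^i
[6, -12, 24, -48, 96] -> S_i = 6*-2^i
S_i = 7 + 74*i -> [7, 81, 155, 229, 303]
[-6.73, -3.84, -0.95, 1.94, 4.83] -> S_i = -6.73 + 2.89*i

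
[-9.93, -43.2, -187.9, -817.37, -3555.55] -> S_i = -9.93*4.35^i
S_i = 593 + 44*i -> [593, 637, 681, 725, 769]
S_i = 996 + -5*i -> [996, 991, 986, 981, 976]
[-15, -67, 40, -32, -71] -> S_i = Random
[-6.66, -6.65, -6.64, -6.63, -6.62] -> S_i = -6.66 + 0.01*i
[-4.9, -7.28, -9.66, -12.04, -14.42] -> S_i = -4.90 + -2.38*i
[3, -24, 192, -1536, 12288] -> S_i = 3*-8^i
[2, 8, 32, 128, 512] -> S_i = 2*4^i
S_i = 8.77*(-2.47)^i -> [8.77, -21.66, 53.5, -132.16, 326.43]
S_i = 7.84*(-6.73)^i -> [7.84, -52.76, 355.1, -2389.8, 16083.34]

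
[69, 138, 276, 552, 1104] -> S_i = 69*2^i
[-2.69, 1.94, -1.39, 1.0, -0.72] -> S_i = -2.69*(-0.72)^i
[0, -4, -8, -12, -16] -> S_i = 0 + -4*i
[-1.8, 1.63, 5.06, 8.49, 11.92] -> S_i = -1.80 + 3.43*i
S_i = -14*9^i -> [-14, -126, -1134, -10206, -91854]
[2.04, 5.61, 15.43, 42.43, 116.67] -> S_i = 2.04*2.75^i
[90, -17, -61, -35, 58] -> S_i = Random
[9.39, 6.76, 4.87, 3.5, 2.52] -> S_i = 9.39*0.72^i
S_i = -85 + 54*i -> [-85, -31, 23, 77, 131]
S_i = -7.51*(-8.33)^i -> [-7.51, 62.56, -521.11, 4340.85, -36159.29]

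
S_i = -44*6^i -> [-44, -264, -1584, -9504, -57024]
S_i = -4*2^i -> [-4, -8, -16, -32, -64]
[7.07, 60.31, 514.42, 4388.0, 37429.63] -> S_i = 7.07*8.53^i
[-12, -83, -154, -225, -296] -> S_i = -12 + -71*i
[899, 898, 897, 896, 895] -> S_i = 899 + -1*i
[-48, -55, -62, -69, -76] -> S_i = -48 + -7*i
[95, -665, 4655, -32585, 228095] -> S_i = 95*-7^i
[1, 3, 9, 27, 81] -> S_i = 1*3^i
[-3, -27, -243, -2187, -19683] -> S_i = -3*9^i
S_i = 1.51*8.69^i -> [1.51, 13.12, 114.03, 990.91, 8611.05]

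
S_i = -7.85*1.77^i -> [-7.85, -13.89, -24.59, -43.53, -77.05]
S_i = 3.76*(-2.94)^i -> [3.76, -11.05, 32.5, -95.55, 280.92]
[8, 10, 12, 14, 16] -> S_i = 8 + 2*i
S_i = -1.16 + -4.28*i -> [-1.16, -5.44, -9.72, -14.0, -18.28]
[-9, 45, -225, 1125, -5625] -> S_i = -9*-5^i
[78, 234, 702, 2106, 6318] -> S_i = 78*3^i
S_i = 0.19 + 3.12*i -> [0.19, 3.31, 6.43, 9.55, 12.67]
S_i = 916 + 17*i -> [916, 933, 950, 967, 984]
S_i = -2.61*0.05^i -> [-2.61, -0.13, -0.01, -0.0, -0.0]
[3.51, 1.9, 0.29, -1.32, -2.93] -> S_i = 3.51 + -1.61*i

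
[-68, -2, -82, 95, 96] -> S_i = Random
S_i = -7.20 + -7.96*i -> [-7.2, -15.16, -23.12, -31.08, -39.04]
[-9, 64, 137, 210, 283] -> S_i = -9 + 73*i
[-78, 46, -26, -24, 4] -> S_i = Random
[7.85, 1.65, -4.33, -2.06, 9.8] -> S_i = Random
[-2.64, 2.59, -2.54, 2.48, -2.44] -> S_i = -2.64*(-0.98)^i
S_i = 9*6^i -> [9, 54, 324, 1944, 11664]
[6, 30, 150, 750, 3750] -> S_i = 6*5^i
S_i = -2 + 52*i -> [-2, 50, 102, 154, 206]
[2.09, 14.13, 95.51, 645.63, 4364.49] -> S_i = 2.09*6.76^i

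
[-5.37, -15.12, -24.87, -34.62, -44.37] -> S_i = -5.37 + -9.75*i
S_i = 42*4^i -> [42, 168, 672, 2688, 10752]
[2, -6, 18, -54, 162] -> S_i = 2*-3^i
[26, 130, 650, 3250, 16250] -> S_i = 26*5^i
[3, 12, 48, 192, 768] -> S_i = 3*4^i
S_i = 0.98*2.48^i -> [0.98, 2.43, 6.03, 14.95, 37.07]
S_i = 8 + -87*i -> [8, -79, -166, -253, -340]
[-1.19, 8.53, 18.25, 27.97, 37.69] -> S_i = -1.19 + 9.72*i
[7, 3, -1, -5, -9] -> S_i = 7 + -4*i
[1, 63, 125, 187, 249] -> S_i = 1 + 62*i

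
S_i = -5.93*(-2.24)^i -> [-5.93, 13.28, -29.75, 66.65, -149.3]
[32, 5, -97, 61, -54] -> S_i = Random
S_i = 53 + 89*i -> [53, 142, 231, 320, 409]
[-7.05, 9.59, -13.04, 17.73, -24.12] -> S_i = -7.05*(-1.36)^i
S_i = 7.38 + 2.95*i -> [7.38, 10.33, 13.28, 16.23, 19.18]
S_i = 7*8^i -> [7, 56, 448, 3584, 28672]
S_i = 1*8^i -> [1, 8, 64, 512, 4096]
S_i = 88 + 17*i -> [88, 105, 122, 139, 156]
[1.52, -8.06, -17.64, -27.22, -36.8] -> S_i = 1.52 + -9.58*i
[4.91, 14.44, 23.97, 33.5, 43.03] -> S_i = 4.91 + 9.53*i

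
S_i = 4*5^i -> [4, 20, 100, 500, 2500]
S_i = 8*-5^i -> [8, -40, 200, -1000, 5000]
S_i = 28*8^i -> [28, 224, 1792, 14336, 114688]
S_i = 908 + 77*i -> [908, 985, 1062, 1139, 1216]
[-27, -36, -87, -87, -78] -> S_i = Random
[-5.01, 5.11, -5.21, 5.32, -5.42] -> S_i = -5.01*(-1.02)^i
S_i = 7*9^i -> [7, 63, 567, 5103, 45927]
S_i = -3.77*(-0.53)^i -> [-3.77, 2.0, -1.06, 0.56, -0.3]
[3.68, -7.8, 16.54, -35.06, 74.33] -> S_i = 3.68*(-2.12)^i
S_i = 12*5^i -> [12, 60, 300, 1500, 7500]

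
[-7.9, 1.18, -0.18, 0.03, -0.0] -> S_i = -7.90*(-0.15)^i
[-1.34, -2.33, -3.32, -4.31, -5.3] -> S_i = -1.34 + -0.99*i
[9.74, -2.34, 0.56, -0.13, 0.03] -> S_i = 9.74*(-0.24)^i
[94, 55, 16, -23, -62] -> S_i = 94 + -39*i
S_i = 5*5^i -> [5, 25, 125, 625, 3125]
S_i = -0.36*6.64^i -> [-0.36, -2.39, -15.87, -105.39, -699.8]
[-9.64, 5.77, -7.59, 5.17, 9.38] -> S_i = Random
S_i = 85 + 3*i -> [85, 88, 91, 94, 97]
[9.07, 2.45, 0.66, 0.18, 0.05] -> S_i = 9.07*0.27^i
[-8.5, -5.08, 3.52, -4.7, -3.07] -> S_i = Random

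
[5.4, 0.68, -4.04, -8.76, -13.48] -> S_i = 5.40 + -4.72*i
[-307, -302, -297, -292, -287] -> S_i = -307 + 5*i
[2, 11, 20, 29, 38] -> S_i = 2 + 9*i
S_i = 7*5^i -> [7, 35, 175, 875, 4375]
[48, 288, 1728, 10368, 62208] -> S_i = 48*6^i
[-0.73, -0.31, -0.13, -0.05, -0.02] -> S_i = -0.73*0.42^i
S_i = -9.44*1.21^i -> [-9.44, -11.42, -13.82, -16.72, -20.24]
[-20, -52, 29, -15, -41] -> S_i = Random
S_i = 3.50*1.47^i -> [3.5, 5.14, 7.56, 11.12, 16.34]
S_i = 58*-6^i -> [58, -348, 2088, -12528, 75168]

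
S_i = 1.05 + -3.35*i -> [1.05, -2.3, -5.65, -9.0, -12.35]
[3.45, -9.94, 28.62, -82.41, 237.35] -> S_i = 3.45*(-2.88)^i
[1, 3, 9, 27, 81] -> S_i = 1*3^i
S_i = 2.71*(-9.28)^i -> [2.71, -25.15, 233.38, -2165.77, 20098.39]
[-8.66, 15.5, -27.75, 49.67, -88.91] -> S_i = -8.66*(-1.79)^i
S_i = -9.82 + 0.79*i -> [-9.82, -9.03, -8.24, -7.45, -6.66]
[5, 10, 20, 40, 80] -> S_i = 5*2^i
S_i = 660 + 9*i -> [660, 669, 678, 687, 696]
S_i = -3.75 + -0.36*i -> [-3.75, -4.11, -4.47, -4.83, -5.19]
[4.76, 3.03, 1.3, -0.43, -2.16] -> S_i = 4.76 + -1.73*i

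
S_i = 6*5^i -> [6, 30, 150, 750, 3750]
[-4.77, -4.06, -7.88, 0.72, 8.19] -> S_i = Random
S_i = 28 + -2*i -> [28, 26, 24, 22, 20]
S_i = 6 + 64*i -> [6, 70, 134, 198, 262]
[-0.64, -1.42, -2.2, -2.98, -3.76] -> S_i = -0.64 + -0.78*i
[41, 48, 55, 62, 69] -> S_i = 41 + 7*i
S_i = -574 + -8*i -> [-574, -582, -590, -598, -606]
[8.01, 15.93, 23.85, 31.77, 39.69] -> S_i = 8.01 + 7.92*i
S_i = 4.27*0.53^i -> [4.27, 2.26, 1.2, 0.64, 0.34]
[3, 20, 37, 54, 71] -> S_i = 3 + 17*i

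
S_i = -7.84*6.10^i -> [-7.84, -47.82, -291.73, -1779.53, -10855.14]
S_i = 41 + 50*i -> [41, 91, 141, 191, 241]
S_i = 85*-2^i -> [85, -170, 340, -680, 1360]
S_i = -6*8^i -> [-6, -48, -384, -3072, -24576]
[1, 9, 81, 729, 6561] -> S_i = 1*9^i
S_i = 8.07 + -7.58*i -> [8.07, 0.49, -7.09, -14.67, -22.25]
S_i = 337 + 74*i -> [337, 411, 485, 559, 633]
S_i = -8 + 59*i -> [-8, 51, 110, 169, 228]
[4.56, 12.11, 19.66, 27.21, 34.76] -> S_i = 4.56 + 7.55*i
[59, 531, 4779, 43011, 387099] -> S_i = 59*9^i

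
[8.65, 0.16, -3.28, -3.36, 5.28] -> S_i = Random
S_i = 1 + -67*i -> [1, -66, -133, -200, -267]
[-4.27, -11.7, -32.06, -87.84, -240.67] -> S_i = -4.27*2.74^i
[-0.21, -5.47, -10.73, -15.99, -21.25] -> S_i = -0.21 + -5.26*i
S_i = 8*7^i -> [8, 56, 392, 2744, 19208]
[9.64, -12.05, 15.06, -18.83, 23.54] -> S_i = 9.64*(-1.25)^i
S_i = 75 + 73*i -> [75, 148, 221, 294, 367]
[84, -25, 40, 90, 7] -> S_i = Random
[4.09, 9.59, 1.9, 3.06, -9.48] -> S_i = Random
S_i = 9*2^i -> [9, 18, 36, 72, 144]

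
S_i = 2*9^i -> [2, 18, 162, 1458, 13122]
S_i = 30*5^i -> [30, 150, 750, 3750, 18750]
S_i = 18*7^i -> [18, 126, 882, 6174, 43218]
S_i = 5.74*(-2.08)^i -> [5.74, -11.94, 24.83, -51.65, 107.44]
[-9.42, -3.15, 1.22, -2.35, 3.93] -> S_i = Random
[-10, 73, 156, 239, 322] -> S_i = -10 + 83*i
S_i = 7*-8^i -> [7, -56, 448, -3584, 28672]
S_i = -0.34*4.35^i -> [-0.34, -1.48, -6.43, -27.99, -121.74]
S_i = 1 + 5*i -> [1, 6, 11, 16, 21]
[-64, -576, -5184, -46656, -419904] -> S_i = -64*9^i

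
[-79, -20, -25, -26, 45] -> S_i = Random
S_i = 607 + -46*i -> [607, 561, 515, 469, 423]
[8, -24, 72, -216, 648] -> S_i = 8*-3^i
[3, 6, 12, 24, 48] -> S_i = 3*2^i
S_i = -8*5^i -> [-8, -40, -200, -1000, -5000]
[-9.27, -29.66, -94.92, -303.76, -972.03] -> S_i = -9.27*3.20^i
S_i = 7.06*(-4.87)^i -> [7.06, -34.38, 167.44, -815.44, 3971.19]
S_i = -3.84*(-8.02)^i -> [-3.84, 30.8, -246.99, 1980.86, -15886.52]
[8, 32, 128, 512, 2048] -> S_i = 8*4^i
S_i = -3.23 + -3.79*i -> [-3.23, -7.02, -10.81, -14.6, -18.39]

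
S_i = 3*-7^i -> [3, -21, 147, -1029, 7203]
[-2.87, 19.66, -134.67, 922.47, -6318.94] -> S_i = -2.87*(-6.85)^i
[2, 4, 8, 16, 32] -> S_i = 2*2^i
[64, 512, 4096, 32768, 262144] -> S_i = 64*8^i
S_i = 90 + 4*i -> [90, 94, 98, 102, 106]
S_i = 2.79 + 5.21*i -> [2.79, 8.0, 13.21, 18.42, 23.63]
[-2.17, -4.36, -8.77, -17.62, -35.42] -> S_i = -2.17*2.01^i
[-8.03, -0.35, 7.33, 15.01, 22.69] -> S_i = -8.03 + 7.68*i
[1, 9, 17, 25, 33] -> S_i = 1 + 8*i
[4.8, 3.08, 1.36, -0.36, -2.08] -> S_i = 4.80 + -1.72*i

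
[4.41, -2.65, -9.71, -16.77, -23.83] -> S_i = 4.41 + -7.06*i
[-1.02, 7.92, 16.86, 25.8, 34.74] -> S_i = -1.02 + 8.94*i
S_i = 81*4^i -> [81, 324, 1296, 5184, 20736]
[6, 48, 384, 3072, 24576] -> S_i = 6*8^i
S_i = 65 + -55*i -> [65, 10, -45, -100, -155]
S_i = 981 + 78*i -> [981, 1059, 1137, 1215, 1293]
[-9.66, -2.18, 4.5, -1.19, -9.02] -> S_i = Random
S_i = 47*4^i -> [47, 188, 752, 3008, 12032]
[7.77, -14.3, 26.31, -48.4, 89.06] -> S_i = 7.77*(-1.84)^i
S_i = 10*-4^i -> [10, -40, 160, -640, 2560]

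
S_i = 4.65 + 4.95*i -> [4.65, 9.6, 14.55, 19.5, 24.45]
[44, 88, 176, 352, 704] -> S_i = 44*2^i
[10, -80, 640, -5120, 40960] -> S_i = 10*-8^i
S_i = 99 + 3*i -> [99, 102, 105, 108, 111]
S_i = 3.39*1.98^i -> [3.39, 6.71, 13.29, 26.31, 52.1]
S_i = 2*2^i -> [2, 4, 8, 16, 32]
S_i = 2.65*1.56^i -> [2.65, 4.13, 6.45, 10.06, 15.69]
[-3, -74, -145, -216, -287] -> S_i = -3 + -71*i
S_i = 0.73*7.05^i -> [0.73, 5.15, 36.28, 255.79, 1803.35]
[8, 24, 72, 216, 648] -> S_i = 8*3^i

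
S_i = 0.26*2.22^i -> [0.26, 0.58, 1.28, 2.84, 6.32]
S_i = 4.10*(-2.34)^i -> [4.1, -9.59, 22.45, -52.53, 122.93]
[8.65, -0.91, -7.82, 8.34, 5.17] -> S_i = Random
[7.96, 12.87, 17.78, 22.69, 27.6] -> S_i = 7.96 + 4.91*i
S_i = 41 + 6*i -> [41, 47, 53, 59, 65]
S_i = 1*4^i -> [1, 4, 16, 64, 256]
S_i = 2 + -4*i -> [2, -2, -6, -10, -14]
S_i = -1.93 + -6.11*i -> [-1.93, -8.04, -14.15, -20.26, -26.37]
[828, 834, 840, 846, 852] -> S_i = 828 + 6*i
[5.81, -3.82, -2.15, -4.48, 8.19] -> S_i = Random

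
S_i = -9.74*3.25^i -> [-9.74, -31.66, -102.88, -334.36, -1086.66]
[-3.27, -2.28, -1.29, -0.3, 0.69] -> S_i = -3.27 + 0.99*i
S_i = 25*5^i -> [25, 125, 625, 3125, 15625]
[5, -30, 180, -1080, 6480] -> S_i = 5*-6^i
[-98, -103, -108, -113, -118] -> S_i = -98 + -5*i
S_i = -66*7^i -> [-66, -462, -3234, -22638, -158466]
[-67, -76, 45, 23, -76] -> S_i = Random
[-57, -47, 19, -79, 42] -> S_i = Random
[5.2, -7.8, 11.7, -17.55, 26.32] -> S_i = 5.20*(-1.50)^i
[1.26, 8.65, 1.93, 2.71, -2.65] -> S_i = Random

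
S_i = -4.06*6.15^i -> [-4.06, -24.97, -153.56, -944.39, -5808.0]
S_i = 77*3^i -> [77, 231, 693, 2079, 6237]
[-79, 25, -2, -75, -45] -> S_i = Random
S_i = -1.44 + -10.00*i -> [-1.44, -11.44, -21.44, -31.44, -41.44]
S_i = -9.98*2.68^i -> [-9.98, -26.75, -71.68, -192.1, -514.84]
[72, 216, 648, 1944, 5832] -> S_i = 72*3^i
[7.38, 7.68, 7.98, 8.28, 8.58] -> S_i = 7.38 + 0.30*i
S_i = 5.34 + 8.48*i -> [5.34, 13.82, 22.3, 30.78, 39.26]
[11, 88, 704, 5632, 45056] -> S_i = 11*8^i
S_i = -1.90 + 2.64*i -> [-1.9, 0.74, 3.38, 6.02, 8.66]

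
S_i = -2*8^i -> [-2, -16, -128, -1024, -8192]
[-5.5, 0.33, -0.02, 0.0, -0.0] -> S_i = -5.50*(-0.06)^i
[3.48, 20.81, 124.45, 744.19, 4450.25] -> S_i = 3.48*5.98^i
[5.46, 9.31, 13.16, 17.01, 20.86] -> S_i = 5.46 + 3.85*i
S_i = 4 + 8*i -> [4, 12, 20, 28, 36]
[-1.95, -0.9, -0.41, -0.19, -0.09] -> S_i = -1.95*0.46^i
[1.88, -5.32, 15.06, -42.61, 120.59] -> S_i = 1.88*(-2.83)^i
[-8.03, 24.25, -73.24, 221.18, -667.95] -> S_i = -8.03*(-3.02)^i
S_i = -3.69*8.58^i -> [-3.69, -31.66, -271.64, -2330.71, -19997.49]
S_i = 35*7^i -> [35, 245, 1715, 12005, 84035]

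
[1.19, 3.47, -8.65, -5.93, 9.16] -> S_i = Random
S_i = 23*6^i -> [23, 138, 828, 4968, 29808]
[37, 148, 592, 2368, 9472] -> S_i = 37*4^i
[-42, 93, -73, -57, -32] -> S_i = Random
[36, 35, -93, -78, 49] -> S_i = Random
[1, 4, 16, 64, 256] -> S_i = 1*4^i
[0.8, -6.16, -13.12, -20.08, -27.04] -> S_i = 0.80 + -6.96*i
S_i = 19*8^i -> [19, 152, 1216, 9728, 77824]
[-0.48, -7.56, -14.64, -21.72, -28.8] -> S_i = -0.48 + -7.08*i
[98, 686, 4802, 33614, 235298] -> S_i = 98*7^i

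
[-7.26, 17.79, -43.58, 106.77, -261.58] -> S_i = -7.26*(-2.45)^i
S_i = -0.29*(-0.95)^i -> [-0.29, 0.28, -0.26, 0.25, -0.24]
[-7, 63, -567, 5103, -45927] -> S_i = -7*-9^i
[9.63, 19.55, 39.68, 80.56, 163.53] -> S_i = 9.63*2.03^i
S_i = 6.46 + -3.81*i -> [6.46, 2.65, -1.16, -4.97, -8.78]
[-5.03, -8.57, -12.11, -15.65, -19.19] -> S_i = -5.03 + -3.54*i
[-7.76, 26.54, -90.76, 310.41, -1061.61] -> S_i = -7.76*(-3.42)^i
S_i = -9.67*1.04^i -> [-9.67, -10.06, -10.46, -10.88, -11.31]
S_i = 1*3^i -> [1, 3, 9, 27, 81]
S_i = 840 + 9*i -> [840, 849, 858, 867, 876]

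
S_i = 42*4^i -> [42, 168, 672, 2688, 10752]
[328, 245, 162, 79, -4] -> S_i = 328 + -83*i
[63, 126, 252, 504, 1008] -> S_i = 63*2^i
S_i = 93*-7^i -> [93, -651, 4557, -31899, 223293]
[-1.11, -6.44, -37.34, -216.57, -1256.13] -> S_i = -1.11*5.80^i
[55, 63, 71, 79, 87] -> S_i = 55 + 8*i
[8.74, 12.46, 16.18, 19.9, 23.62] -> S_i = 8.74 + 3.72*i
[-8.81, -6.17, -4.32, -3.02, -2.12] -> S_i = -8.81*0.70^i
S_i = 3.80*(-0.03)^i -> [3.8, -0.11, 0.0, -0.0, 0.0]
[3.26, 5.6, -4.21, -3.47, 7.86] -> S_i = Random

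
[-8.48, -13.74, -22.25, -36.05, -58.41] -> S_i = -8.48*1.62^i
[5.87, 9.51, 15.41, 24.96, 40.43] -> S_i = 5.87*1.62^i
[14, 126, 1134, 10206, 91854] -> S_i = 14*9^i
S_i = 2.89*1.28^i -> [2.89, 3.7, 4.73, 6.06, 7.76]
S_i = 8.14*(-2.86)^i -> [8.14, -23.28, 66.58, -190.42, 544.61]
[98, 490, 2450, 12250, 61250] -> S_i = 98*5^i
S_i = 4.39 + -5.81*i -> [4.39, -1.42, -7.23, -13.04, -18.85]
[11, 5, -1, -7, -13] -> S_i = 11 + -6*i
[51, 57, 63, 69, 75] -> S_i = 51 + 6*i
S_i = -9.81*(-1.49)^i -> [-9.81, 14.62, -21.78, 32.45, -48.35]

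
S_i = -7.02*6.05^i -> [-7.02, -42.47, -256.95, -1554.54, -9405.0]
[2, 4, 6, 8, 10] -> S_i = 2 + 2*i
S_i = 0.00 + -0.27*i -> [0.0, -0.27, -0.54, -0.81, -1.08]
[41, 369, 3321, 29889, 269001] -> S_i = 41*9^i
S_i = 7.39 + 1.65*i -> [7.39, 9.04, 10.69, 12.34, 13.99]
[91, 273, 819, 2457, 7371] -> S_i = 91*3^i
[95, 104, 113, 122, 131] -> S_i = 95 + 9*i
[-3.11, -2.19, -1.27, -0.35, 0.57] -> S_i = -3.11 + 0.92*i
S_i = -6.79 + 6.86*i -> [-6.79, 0.07, 6.93, 13.79, 20.65]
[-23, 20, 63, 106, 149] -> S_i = -23 + 43*i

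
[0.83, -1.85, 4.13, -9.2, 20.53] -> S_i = 0.83*(-2.23)^i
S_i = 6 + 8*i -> [6, 14, 22, 30, 38]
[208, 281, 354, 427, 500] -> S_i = 208 + 73*i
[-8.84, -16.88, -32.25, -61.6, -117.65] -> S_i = -8.84*1.91^i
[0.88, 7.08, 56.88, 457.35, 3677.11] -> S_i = 0.88*8.04^i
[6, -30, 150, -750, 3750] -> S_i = 6*-5^i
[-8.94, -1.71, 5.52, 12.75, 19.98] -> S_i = -8.94 + 7.23*i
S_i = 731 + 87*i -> [731, 818, 905, 992, 1079]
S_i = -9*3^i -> [-9, -27, -81, -243, -729]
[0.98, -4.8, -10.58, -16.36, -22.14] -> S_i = 0.98 + -5.78*i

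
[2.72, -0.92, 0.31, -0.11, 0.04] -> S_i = 2.72*(-0.34)^i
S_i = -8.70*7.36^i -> [-8.7, -64.03, -471.28, -3468.59, -25528.81]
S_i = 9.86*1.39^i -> [9.86, 13.71, 19.05, 26.48, 36.81]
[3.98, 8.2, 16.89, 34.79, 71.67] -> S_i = 3.98*2.06^i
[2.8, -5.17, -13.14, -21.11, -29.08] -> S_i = 2.80 + -7.97*i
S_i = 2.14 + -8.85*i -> [2.14, -6.71, -15.56, -24.41, -33.26]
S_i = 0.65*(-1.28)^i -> [0.65, -0.83, 1.06, -1.36, 1.74]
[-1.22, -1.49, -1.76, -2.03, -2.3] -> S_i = -1.22 + -0.27*i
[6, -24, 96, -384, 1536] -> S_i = 6*-4^i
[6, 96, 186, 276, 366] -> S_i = 6 + 90*i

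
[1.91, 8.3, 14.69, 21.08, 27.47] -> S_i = 1.91 + 6.39*i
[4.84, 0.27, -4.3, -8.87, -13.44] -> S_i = 4.84 + -4.57*i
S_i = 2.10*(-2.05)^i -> [2.1, -4.3, 8.83, -18.09, 37.09]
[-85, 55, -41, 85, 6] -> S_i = Random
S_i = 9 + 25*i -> [9, 34, 59, 84, 109]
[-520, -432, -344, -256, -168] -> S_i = -520 + 88*i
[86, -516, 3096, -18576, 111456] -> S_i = 86*-6^i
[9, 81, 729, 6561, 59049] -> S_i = 9*9^i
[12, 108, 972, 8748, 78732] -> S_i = 12*9^i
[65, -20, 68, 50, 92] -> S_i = Random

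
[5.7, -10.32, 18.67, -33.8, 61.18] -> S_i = 5.70*(-1.81)^i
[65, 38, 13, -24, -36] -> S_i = Random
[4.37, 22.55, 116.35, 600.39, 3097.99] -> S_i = 4.37*5.16^i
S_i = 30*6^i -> [30, 180, 1080, 6480, 38880]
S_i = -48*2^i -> [-48, -96, -192, -384, -768]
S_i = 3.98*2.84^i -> [3.98, 11.3, 32.1, 91.17, 258.91]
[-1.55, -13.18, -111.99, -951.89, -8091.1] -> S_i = -1.55*8.50^i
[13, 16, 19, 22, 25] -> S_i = 13 + 3*i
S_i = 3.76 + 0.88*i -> [3.76, 4.64, 5.52, 6.4, 7.28]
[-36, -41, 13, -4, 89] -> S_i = Random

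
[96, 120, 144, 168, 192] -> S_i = 96 + 24*i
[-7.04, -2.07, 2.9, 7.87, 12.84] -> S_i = -7.04 + 4.97*i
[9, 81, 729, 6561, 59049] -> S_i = 9*9^i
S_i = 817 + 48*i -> [817, 865, 913, 961, 1009]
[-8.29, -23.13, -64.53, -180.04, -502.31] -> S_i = -8.29*2.79^i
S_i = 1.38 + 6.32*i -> [1.38, 7.7, 14.02, 20.34, 26.66]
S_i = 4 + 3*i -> [4, 7, 10, 13, 16]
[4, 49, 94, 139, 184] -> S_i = 4 + 45*i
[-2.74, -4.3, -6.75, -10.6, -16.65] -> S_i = -2.74*1.57^i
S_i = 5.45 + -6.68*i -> [5.45, -1.23, -7.91, -14.59, -21.27]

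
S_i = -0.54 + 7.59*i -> [-0.54, 7.05, 14.64, 22.23, 29.82]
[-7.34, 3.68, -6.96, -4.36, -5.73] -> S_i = Random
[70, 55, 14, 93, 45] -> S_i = Random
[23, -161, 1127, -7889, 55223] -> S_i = 23*-7^i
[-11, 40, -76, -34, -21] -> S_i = Random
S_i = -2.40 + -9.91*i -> [-2.4, -12.31, -22.22, -32.13, -42.04]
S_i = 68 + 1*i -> [68, 69, 70, 71, 72]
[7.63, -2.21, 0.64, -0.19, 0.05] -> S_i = 7.63*(-0.29)^i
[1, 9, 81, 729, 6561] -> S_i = 1*9^i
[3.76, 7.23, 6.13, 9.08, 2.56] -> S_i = Random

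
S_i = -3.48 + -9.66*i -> [-3.48, -13.14, -22.8, -32.46, -42.12]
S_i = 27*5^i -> [27, 135, 675, 3375, 16875]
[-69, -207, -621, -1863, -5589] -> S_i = -69*3^i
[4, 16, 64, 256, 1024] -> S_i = 4*4^i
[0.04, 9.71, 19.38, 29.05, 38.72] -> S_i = 0.04 + 9.67*i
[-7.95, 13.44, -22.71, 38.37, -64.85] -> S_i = -7.95*(-1.69)^i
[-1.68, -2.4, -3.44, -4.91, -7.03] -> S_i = -1.68*1.43^i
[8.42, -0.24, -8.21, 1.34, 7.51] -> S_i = Random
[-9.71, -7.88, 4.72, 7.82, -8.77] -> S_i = Random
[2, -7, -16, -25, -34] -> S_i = 2 + -9*i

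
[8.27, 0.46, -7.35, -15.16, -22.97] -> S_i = 8.27 + -7.81*i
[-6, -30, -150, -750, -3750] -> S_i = -6*5^i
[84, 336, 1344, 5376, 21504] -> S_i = 84*4^i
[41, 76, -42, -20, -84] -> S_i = Random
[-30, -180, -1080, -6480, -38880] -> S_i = -30*6^i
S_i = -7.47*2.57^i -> [-7.47, -19.2, -49.34, -126.8, -325.88]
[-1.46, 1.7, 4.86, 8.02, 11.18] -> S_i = -1.46 + 3.16*i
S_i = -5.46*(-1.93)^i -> [-5.46, 10.54, -20.34, 39.25, -75.76]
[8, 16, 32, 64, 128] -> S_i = 8*2^i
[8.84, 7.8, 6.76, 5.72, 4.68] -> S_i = 8.84 + -1.04*i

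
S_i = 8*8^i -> [8, 64, 512, 4096, 32768]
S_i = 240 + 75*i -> [240, 315, 390, 465, 540]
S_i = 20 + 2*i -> [20, 22, 24, 26, 28]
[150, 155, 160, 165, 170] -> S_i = 150 + 5*i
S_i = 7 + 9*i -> [7, 16, 25, 34, 43]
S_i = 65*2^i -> [65, 130, 260, 520, 1040]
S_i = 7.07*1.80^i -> [7.07, 12.73, 22.91, 41.23, 74.22]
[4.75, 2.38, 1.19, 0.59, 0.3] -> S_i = 4.75*0.50^i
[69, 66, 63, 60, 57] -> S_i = 69 + -3*i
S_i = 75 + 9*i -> [75, 84, 93, 102, 111]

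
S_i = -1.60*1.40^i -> [-1.6, -2.24, -3.14, -4.39, -6.15]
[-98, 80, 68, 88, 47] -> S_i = Random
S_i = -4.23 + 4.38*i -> [-4.23, 0.15, 4.53, 8.91, 13.29]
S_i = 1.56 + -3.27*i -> [1.56, -1.71, -4.98, -8.25, -11.52]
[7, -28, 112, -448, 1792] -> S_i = 7*-4^i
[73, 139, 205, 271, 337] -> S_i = 73 + 66*i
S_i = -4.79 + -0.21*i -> [-4.79, -5.0, -5.21, -5.42, -5.63]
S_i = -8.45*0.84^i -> [-8.45, -7.1, -5.96, -5.01, -4.21]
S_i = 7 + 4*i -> [7, 11, 15, 19, 23]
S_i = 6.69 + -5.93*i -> [6.69, 0.76, -5.17, -11.1, -17.03]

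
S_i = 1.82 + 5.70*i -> [1.82, 7.52, 13.22, 18.92, 24.62]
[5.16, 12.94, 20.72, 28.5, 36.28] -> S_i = 5.16 + 7.78*i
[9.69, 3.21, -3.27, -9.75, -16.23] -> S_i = 9.69 + -6.48*i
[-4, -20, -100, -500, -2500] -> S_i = -4*5^i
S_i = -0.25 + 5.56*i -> [-0.25, 5.31, 10.87, 16.43, 21.99]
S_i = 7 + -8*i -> [7, -1, -9, -17, -25]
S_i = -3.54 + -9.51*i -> [-3.54, -13.05, -22.56, -32.07, -41.58]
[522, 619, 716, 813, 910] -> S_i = 522 + 97*i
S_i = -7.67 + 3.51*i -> [-7.67, -4.16, -0.65, 2.86, 6.37]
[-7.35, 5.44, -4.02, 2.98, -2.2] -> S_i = -7.35*(-0.74)^i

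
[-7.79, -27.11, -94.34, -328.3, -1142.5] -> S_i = -7.79*3.48^i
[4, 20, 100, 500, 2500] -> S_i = 4*5^i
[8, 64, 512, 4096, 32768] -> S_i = 8*8^i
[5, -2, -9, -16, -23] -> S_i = 5 + -7*i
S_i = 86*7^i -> [86, 602, 4214, 29498, 206486]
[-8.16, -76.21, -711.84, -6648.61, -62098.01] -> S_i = -8.16*9.34^i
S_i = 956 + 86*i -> [956, 1042, 1128, 1214, 1300]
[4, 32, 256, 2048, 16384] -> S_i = 4*8^i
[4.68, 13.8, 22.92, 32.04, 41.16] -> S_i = 4.68 + 9.12*i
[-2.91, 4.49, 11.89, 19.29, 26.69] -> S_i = -2.91 + 7.40*i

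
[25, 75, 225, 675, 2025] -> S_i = 25*3^i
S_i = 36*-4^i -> [36, -144, 576, -2304, 9216]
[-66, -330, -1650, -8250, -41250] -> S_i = -66*5^i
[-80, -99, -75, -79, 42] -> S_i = Random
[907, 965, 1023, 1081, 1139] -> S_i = 907 + 58*i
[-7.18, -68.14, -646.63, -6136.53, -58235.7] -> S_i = -7.18*9.49^i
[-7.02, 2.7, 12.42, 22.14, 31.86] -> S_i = -7.02 + 9.72*i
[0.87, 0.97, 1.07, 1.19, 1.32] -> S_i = 0.87*1.11^i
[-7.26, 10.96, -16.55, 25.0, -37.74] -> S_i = -7.26*(-1.51)^i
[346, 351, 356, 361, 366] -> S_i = 346 + 5*i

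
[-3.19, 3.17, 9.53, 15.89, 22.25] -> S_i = -3.19 + 6.36*i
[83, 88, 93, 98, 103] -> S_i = 83 + 5*i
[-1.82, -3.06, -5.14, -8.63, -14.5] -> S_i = -1.82*1.68^i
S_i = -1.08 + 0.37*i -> [-1.08, -0.71, -0.34, 0.03, 0.4]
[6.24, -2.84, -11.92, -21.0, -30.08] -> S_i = 6.24 + -9.08*i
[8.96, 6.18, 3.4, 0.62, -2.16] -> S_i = 8.96 + -2.78*i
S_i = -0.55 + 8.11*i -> [-0.55, 7.56, 15.67, 23.78, 31.89]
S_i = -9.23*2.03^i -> [-9.23, -18.74, -38.04, -77.21, -156.74]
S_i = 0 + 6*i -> [0, 6, 12, 18, 24]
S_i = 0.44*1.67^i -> [0.44, 0.73, 1.23, 2.05, 3.42]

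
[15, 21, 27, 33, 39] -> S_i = 15 + 6*i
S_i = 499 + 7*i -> [499, 506, 513, 520, 527]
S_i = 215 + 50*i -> [215, 265, 315, 365, 415]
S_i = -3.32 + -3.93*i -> [-3.32, -7.25, -11.18, -15.11, -19.04]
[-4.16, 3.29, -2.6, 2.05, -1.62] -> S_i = -4.16*(-0.79)^i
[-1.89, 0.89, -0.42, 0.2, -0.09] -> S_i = -1.89*(-0.47)^i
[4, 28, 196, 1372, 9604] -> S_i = 4*7^i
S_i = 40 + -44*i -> [40, -4, -48, -92, -136]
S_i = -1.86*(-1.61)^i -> [-1.86, 2.99, -4.82, 7.76, -12.5]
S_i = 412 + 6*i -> [412, 418, 424, 430, 436]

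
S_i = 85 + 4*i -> [85, 89, 93, 97, 101]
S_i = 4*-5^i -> [4, -20, 100, -500, 2500]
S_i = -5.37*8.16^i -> [-5.37, -43.82, -357.56, -2917.73, -23808.66]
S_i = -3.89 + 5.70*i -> [-3.89, 1.81, 7.51, 13.21, 18.91]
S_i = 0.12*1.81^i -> [0.12, 0.22, 0.39, 0.71, 1.29]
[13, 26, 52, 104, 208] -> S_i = 13*2^i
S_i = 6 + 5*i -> [6, 11, 16, 21, 26]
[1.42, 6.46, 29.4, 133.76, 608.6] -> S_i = 1.42*4.55^i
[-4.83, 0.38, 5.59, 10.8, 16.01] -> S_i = -4.83 + 5.21*i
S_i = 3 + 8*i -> [3, 11, 19, 27, 35]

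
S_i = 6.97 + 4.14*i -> [6.97, 11.11, 15.25, 19.39, 23.53]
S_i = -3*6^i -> [-3, -18, -108, -648, -3888]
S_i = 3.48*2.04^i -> [3.48, 7.1, 14.48, 29.54, 60.27]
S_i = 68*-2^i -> [68, -136, 272, -544, 1088]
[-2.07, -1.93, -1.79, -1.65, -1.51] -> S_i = -2.07 + 0.14*i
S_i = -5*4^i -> [-5, -20, -80, -320, -1280]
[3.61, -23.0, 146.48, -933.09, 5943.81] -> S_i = 3.61*(-6.37)^i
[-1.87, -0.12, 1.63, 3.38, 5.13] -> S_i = -1.87 + 1.75*i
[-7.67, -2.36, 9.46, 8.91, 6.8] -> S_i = Random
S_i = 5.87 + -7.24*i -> [5.87, -1.37, -8.61, -15.85, -23.09]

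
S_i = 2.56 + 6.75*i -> [2.56, 9.31, 16.06, 22.81, 29.56]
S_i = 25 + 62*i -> [25, 87, 149, 211, 273]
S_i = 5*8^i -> [5, 40, 320, 2560, 20480]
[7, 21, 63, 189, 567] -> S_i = 7*3^i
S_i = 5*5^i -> [5, 25, 125, 625, 3125]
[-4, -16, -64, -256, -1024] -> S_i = -4*4^i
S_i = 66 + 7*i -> [66, 73, 80, 87, 94]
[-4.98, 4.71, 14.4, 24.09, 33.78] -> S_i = -4.98 + 9.69*i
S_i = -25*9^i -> [-25, -225, -2025, -18225, -164025]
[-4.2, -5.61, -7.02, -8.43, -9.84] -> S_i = -4.20 + -1.41*i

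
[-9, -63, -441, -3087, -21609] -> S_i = -9*7^i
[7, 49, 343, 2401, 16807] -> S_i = 7*7^i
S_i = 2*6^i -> [2, 12, 72, 432, 2592]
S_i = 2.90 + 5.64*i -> [2.9, 8.54, 14.18, 19.82, 25.46]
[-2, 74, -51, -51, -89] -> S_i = Random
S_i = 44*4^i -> [44, 176, 704, 2816, 11264]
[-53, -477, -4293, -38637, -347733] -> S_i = -53*9^i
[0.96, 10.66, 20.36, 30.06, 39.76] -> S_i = 0.96 + 9.70*i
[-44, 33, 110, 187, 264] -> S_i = -44 + 77*i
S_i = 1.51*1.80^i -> [1.51, 2.72, 4.89, 8.81, 15.85]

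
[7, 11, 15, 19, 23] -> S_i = 7 + 4*i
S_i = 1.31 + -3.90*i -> [1.31, -2.59, -6.49, -10.39, -14.29]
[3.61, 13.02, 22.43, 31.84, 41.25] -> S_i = 3.61 + 9.41*i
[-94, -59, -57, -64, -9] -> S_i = Random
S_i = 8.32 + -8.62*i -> [8.32, -0.3, -8.92, -17.54, -26.16]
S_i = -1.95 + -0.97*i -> [-1.95, -2.92, -3.89, -4.86, -5.83]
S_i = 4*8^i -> [4, 32, 256, 2048, 16384]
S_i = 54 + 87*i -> [54, 141, 228, 315, 402]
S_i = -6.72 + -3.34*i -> [-6.72, -10.06, -13.4, -16.74, -20.08]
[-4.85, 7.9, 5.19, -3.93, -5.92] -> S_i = Random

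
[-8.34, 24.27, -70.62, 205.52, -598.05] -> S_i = -8.34*(-2.91)^i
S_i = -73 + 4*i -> [-73, -69, -65, -61, -57]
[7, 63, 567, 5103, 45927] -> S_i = 7*9^i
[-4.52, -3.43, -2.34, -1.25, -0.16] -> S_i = -4.52 + 1.09*i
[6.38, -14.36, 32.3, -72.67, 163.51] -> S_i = 6.38*(-2.25)^i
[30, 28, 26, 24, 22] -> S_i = 30 + -2*i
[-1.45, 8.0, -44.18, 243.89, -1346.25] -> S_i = -1.45*(-5.52)^i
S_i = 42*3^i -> [42, 126, 378, 1134, 3402]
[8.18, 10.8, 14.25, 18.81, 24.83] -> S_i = 8.18*1.32^i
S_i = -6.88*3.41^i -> [-6.88, -23.46, -80.0, -272.8, -930.26]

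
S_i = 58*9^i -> [58, 522, 4698, 42282, 380538]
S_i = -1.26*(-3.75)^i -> [-1.26, 4.72, -17.72, 66.45, -249.17]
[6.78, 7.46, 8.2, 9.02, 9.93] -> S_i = 6.78*1.10^i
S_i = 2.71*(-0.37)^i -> [2.71, -1.0, 0.37, -0.14, 0.05]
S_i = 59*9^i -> [59, 531, 4779, 43011, 387099]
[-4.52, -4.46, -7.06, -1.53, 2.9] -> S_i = Random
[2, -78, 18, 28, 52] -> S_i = Random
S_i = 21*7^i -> [21, 147, 1029, 7203, 50421]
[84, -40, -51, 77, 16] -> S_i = Random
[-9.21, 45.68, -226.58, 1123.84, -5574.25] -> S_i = -9.21*(-4.96)^i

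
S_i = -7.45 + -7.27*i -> [-7.45, -14.72, -21.99, -29.26, -36.53]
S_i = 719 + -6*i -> [719, 713, 707, 701, 695]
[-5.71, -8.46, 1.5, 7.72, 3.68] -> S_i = Random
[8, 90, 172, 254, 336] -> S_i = 8 + 82*i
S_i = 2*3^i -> [2, 6, 18, 54, 162]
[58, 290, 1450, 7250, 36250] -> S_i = 58*5^i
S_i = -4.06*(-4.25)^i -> [-4.06, 17.26, -73.33, 311.67, -1324.59]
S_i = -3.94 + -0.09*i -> [-3.94, -4.03, -4.12, -4.21, -4.3]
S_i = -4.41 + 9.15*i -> [-4.41, 4.74, 13.89, 23.04, 32.19]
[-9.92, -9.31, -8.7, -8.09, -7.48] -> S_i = -9.92 + 0.61*i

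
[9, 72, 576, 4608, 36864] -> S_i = 9*8^i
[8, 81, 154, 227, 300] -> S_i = 8 + 73*i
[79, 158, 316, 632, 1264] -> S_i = 79*2^i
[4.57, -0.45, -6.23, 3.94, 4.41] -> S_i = Random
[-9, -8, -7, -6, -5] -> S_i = -9 + 1*i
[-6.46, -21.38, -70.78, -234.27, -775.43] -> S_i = -6.46*3.31^i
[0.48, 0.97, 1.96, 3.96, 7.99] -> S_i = 0.48*2.02^i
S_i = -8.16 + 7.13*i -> [-8.16, -1.03, 6.1, 13.23, 20.36]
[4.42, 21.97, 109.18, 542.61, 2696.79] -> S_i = 4.42*4.97^i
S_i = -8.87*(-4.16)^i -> [-8.87, 36.9, -153.5, 638.56, -2656.42]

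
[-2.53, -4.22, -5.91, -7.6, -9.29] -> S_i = -2.53 + -1.69*i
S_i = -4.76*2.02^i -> [-4.76, -9.62, -19.42, -39.23, -79.25]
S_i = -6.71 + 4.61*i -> [-6.71, -2.1, 2.51, 7.12, 11.73]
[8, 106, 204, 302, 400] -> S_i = 8 + 98*i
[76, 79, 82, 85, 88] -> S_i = 76 + 3*i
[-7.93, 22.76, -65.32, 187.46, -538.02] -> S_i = -7.93*(-2.87)^i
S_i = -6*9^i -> [-6, -54, -486, -4374, -39366]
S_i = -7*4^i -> [-7, -28, -112, -448, -1792]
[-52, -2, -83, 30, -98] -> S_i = Random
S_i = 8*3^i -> [8, 24, 72, 216, 648]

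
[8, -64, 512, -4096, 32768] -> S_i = 8*-8^i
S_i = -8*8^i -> [-8, -64, -512, -4096, -32768]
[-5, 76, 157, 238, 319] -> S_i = -5 + 81*i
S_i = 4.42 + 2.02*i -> [4.42, 6.44, 8.46, 10.48, 12.5]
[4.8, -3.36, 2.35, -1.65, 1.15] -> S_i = 4.80*(-0.70)^i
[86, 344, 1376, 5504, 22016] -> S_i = 86*4^i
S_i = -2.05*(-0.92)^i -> [-2.05, 1.89, -1.74, 1.6, -1.47]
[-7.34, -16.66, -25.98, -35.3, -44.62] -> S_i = -7.34 + -9.32*i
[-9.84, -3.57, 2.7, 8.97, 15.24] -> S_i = -9.84 + 6.27*i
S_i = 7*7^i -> [7, 49, 343, 2401, 16807]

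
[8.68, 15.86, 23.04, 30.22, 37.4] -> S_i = 8.68 + 7.18*i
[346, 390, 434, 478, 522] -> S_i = 346 + 44*i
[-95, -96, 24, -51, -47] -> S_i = Random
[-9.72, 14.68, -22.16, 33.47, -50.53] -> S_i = -9.72*(-1.51)^i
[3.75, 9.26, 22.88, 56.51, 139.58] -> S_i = 3.75*2.47^i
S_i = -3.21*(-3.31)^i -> [-3.21, 10.63, -35.17, 116.41, -385.32]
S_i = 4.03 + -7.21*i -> [4.03, -3.18, -10.39, -17.6, -24.81]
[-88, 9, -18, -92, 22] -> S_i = Random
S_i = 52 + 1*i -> [52, 53, 54, 55, 56]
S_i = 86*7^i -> [86, 602, 4214, 29498, 206486]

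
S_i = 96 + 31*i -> [96, 127, 158, 189, 220]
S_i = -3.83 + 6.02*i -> [-3.83, 2.19, 8.21, 14.23, 20.25]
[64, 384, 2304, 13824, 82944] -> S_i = 64*6^i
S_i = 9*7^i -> [9, 63, 441, 3087, 21609]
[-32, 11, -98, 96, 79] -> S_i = Random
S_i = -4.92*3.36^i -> [-4.92, -16.53, -55.54, -186.63, -627.08]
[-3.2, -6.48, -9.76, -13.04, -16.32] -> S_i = -3.20 + -3.28*i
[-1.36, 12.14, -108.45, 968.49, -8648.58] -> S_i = -1.36*(-8.93)^i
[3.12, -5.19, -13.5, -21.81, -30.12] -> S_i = 3.12 + -8.31*i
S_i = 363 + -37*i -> [363, 326, 289, 252, 215]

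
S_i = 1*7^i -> [1, 7, 49, 343, 2401]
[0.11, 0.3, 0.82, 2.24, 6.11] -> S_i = 0.11*2.73^i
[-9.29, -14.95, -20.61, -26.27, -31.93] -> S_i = -9.29 + -5.66*i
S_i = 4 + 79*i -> [4, 83, 162, 241, 320]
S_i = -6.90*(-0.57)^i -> [-6.9, 3.93, -2.24, 1.28, -0.73]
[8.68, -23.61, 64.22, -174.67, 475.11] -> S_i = 8.68*(-2.72)^i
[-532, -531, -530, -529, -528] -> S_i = -532 + 1*i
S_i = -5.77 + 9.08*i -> [-5.77, 3.31, 12.39, 21.47, 30.55]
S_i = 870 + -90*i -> [870, 780, 690, 600, 510]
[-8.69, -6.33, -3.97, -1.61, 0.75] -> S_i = -8.69 + 2.36*i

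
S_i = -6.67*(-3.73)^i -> [-6.67, 24.88, -92.8, 346.14, -1291.1]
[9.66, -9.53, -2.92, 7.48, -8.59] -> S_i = Random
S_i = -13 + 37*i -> [-13, 24, 61, 98, 135]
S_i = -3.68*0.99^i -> [-3.68, -3.64, -3.61, -3.57, -3.53]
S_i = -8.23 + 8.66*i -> [-8.23, 0.43, 9.09, 17.75, 26.41]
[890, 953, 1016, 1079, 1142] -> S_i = 890 + 63*i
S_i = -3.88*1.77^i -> [-3.88, -6.87, -12.16, -21.52, -38.08]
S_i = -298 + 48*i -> [-298, -250, -202, -154, -106]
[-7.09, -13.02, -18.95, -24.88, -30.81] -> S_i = -7.09 + -5.93*i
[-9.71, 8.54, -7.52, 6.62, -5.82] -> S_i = -9.71*(-0.88)^i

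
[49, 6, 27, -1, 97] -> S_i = Random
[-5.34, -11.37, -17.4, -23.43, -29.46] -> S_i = -5.34 + -6.03*i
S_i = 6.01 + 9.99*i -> [6.01, 16.0, 25.99, 35.98, 45.97]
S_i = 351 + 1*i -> [351, 352, 353, 354, 355]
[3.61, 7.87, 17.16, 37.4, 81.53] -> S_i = 3.61*2.18^i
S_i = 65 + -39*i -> [65, 26, -13, -52, -91]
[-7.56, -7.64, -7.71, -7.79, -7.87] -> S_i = -7.56*1.01^i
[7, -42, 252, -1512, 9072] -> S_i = 7*-6^i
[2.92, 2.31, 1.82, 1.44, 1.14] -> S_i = 2.92*0.79^i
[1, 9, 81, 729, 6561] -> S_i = 1*9^i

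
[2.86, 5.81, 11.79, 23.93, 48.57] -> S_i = 2.86*2.03^i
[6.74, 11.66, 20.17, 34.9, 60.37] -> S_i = 6.74*1.73^i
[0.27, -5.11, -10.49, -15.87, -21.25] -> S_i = 0.27 + -5.38*i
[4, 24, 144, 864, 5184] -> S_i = 4*6^i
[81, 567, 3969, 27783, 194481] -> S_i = 81*7^i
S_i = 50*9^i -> [50, 450, 4050, 36450, 328050]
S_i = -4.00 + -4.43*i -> [-4.0, -8.43, -12.86, -17.29, -21.72]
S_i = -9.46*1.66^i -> [-9.46, -15.7, -26.07, -43.27, -71.83]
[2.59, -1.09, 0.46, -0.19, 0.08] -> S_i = 2.59*(-0.42)^i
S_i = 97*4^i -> [97, 388, 1552, 6208, 24832]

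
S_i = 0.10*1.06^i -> [0.1, 0.11, 0.11, 0.12, 0.13]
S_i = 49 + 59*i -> [49, 108, 167, 226, 285]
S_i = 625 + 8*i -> [625, 633, 641, 649, 657]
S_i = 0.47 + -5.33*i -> [0.47, -4.86, -10.19, -15.52, -20.85]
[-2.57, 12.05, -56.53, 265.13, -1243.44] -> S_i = -2.57*(-4.69)^i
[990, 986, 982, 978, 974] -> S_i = 990 + -4*i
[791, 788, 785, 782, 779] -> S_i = 791 + -3*i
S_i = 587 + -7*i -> [587, 580, 573, 566, 559]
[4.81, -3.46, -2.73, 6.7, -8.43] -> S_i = Random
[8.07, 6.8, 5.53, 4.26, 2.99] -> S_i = 8.07 + -1.27*i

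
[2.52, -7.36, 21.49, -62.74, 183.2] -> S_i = 2.52*(-2.92)^i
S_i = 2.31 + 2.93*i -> [2.31, 5.24, 8.17, 11.1, 14.03]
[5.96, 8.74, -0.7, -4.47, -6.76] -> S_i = Random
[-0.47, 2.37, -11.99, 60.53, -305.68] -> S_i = -0.47*(-5.05)^i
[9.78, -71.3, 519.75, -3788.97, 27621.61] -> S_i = 9.78*(-7.29)^i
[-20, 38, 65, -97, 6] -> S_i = Random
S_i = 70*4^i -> [70, 280, 1120, 4480, 17920]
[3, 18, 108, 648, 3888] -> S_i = 3*6^i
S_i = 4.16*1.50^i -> [4.16, 6.24, 9.36, 14.04, 21.06]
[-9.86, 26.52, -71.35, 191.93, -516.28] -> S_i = -9.86*(-2.69)^i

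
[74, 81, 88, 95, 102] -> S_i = 74 + 7*i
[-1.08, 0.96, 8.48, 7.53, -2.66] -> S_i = Random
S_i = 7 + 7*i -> [7, 14, 21, 28, 35]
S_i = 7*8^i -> [7, 56, 448, 3584, 28672]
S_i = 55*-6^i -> [55, -330, 1980, -11880, 71280]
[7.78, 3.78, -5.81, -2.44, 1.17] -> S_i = Random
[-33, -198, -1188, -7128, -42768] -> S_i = -33*6^i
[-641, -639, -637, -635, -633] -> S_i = -641 + 2*i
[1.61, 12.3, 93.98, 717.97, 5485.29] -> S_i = 1.61*7.64^i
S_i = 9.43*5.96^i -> [9.43, 56.2, 334.97, 1996.41, 11898.62]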